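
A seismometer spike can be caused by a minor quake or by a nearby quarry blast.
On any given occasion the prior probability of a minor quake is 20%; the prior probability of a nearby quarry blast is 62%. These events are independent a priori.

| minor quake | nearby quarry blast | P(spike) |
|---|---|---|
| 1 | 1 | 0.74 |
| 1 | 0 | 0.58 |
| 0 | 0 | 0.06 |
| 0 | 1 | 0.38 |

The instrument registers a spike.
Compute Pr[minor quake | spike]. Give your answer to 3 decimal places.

Pr[minor quake | spike] ≈ 0.397

P(spike) = 0.06·0.8·0.38 + 0.38·0.8·0.62 + 0.58·0.2·0.38 + 0.74·0.2·0.62 = 0.018240 + 0.188480 + 0.044080 + 0.091760 = 0.342560
The minor quake-present share is 0.044080 + 0.091760 = 0.135840.
Hence the posterior is 0.135840/0.342560 ≈ 0.397.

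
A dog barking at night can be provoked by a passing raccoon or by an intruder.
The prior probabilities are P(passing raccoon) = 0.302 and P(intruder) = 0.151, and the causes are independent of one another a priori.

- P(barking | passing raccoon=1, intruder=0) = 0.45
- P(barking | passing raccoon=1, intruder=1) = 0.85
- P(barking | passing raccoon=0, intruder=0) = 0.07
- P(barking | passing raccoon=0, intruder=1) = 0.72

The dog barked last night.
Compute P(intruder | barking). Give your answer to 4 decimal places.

For the numerator, keep only intruder=true terms: 0.075887 + 0.038762 = 0.114649
Normalizer over all consistent configurations: 0.07×0.698×0.849 + 0.72×0.698×0.151 + 0.45×0.302×0.849 + 0.85×0.302×0.151 = 0.271510
Posterior = 0.114649 / 0.271510 ≈ 0.4223

P(intruder | barking) ≈ 0.4223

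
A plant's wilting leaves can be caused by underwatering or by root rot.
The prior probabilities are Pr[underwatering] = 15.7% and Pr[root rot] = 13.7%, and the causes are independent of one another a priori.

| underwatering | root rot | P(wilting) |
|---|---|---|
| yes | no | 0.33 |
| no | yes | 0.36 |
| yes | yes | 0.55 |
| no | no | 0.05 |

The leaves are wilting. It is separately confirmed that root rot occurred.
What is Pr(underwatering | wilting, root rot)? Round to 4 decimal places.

Weight on underwatering=true, given the evidence: 0.55·0.157 = 0.086350
Normalizer over all consistent configurations: 0.36·0.843 + 0.55·0.157 = 0.389830
P(underwatering | wilting, root rot) = 0.086350/0.389830 ≈ 0.2215

Pr(underwatering | wilting, root rot) ≈ 0.2215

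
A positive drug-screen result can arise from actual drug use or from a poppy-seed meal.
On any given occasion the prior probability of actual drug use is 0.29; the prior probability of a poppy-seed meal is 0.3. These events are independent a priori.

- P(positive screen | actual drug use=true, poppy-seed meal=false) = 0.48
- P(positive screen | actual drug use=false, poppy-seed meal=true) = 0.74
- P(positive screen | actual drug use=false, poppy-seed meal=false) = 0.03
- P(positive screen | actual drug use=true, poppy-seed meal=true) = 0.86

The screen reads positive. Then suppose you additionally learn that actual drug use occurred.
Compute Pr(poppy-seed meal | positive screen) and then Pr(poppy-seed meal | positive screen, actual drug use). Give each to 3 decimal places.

Pr(poppy-seed meal | positive screen) ≈ 0.674; Pr(poppy-seed meal | positive screen, actual drug use) ≈ 0.434

Weight on poppy-seed meal=true, given the evidence: 0.157620 + 0.074820 = 0.232440
Normalizer over all consistent configurations: 0.03·0.71·0.7 + 0.74·0.71·0.3 + 0.48·0.29·0.7 + 0.86·0.29·0.3 = 0.344790
Posterior = 0.232440 / 0.344790 ≈ 0.674

With the extra evidence:
P(positive screen | actual drug use) = 0.48·0.7 + 0.86·0.3 = 0.336000 + 0.258000 = 0.594000
The poppy-seed meal-present share is 0.86·0.3 = 0.258000.
P(poppy-seed meal | positive screen, actual drug use) = 0.258000 / 0.594000 ≈ 0.434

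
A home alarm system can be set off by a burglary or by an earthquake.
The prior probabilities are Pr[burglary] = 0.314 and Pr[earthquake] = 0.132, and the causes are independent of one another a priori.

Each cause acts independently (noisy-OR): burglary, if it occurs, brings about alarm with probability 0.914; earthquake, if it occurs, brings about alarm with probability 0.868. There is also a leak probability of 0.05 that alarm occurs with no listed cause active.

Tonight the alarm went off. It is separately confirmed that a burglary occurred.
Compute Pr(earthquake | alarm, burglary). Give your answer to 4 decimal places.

Pr(earthquake | alarm, burglary) ≈ 0.1408

Under noisy-OR, P(alarm | causes) = 1 − (1−0.05)·∏(1−qᵢ) over the active causes.
P(alarm | burglary) = 0.9183·0.868 + 0.989216·0.132 = 0.797084 + 0.130577 = 0.927661
Of this, 0.130577 comes from 0.989216·0.132 (the earthquake=true cases).
So P(earthquake | alarm, burglary) = 0.130577/0.927661 ≈ 0.1408.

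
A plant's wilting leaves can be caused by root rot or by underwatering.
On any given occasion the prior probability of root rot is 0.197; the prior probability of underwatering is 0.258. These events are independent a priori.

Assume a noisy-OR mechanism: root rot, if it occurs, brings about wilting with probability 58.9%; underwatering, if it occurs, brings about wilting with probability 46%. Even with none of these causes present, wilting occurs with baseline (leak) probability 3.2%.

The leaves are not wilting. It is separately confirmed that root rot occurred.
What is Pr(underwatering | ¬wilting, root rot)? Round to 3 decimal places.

Under noisy-OR, P(wilting | causes) = 1 − (1−0.032)·∏(1−qᵢ) over the active causes.
Numerator (weight on configurations with underwatering): 0.214838·0.258 = 0.055428
Normalizer over all consistent configurations: 0.397848·0.742 + 0.214838·0.258 = 0.350631
P(underwatering | ¬wilting, root rot) = 0.055428/0.350631 ≈ 0.158

Pr(underwatering | ¬wilting, root rot) ≈ 0.158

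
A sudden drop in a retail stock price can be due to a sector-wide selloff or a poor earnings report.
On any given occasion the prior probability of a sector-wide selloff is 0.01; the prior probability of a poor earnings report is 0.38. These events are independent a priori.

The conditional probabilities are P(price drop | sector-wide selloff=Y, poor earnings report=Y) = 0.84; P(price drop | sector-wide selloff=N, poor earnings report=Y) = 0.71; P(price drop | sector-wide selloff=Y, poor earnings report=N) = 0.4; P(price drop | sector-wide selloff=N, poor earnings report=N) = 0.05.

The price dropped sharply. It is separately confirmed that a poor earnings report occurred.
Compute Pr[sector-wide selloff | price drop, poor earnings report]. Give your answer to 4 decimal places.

Weight on sector-wide selloff=true, given the evidence: 0.84×0.01 = 0.008400
Normalizer over all consistent configurations: 0.71×0.99 + 0.84×0.01 = 0.711300
Posterior = 0.008400 / 0.711300 ≈ 0.0118

Pr[sector-wide selloff | price drop, poor earnings report] ≈ 0.0118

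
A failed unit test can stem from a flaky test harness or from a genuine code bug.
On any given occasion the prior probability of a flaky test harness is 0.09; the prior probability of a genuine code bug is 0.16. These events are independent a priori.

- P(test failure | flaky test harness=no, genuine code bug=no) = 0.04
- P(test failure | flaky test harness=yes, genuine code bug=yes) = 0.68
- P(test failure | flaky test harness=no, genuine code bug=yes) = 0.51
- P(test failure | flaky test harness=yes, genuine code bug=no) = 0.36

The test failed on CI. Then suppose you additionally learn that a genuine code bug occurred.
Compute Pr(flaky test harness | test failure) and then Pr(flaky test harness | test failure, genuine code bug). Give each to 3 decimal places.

Sum P(test failure|·) weighted by the priors over the 4 (flaky test harness, genuine code bug) configurations:
  P(test failure) = 0.04×0.91×0.84 + 0.51×0.91×0.16 + 0.36×0.09×0.84 + 0.68×0.09×0.16
        = 0.030576 + 0.074256 + 0.027216 + 0.009792 = 0.141840
Keeping only the flaky test harness-present terms gives 0.037008, so
  P(flaky test harness | test failure) = 0.037008 / 0.141840 ≈ 0.261

Now condition on the additional information:
P(test failure | genuine code bug) = 0.51*0.91 + 0.68*0.09 = 0.464100 + 0.061200 = 0.525300
The flaky test harness-present share is 0.68*0.09 = 0.061200.
P(flaky test harness | test failure, genuine code bug) = 0.061200 / 0.525300 ≈ 0.117
The drop from 0.261 to 0.117 is the explaining-away (discounting) effect.

Pr(flaky test harness | test failure) ≈ 0.261; Pr(flaky test harness | test failure, genuine code bug) ≈ 0.117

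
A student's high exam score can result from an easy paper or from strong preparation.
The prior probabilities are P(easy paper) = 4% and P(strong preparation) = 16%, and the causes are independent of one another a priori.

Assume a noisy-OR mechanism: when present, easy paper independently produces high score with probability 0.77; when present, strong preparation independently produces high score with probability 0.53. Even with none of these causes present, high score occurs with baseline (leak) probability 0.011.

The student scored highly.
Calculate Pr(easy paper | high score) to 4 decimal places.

Pr(easy paper | high score) ≈ 0.2580

Under noisy-OR, P(high score | causes) = 1 − (1−0.011)·∏(1−qᵢ) over the active causes.
By total probability over the 4 (easy paper, strong preparation) configurations:
  P(high score) = 0.011*0.96*0.84 + 0.53517*0.96*0.16 + 0.77253*0.04*0.84 + 0.893089*0.04*0.16
        = 0.008870 + 0.082202 + 0.025957 + 0.005716 = 0.122745
The terms with easy paper present sum to 0.031673, so
  P(easy paper | high score) = 0.031673 / 0.122745 ≈ 0.2580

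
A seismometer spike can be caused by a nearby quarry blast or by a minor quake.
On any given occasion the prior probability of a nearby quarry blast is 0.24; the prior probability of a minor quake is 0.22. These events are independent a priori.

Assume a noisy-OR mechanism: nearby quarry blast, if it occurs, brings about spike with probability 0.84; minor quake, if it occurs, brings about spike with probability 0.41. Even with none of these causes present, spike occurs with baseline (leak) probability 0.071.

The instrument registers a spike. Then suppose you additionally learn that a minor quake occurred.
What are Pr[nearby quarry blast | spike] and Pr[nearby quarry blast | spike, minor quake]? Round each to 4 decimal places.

Under noisy-OR, P(spike | causes) = 1 − (1−0.071)·∏(1−qᵢ) over the active causes.
P(spike) = 0.071·0.76·0.78 + 0.45189·0.76·0.22 + 0.85136·0.24·0.78 + 0.912302·0.24·0.22 = 0.042089 + 0.075556 + 0.159375 + 0.048170 = 0.325190
Restricting to configurations with nearby quarry blast present: 0.159375 + 0.048170 = 0.207545.
So P(nearby quarry blast | spike) = 0.207545/0.325190 ≈ 0.6382.

Now condition on the additional information:
Weight on nearby quarry blast=true, given the evidence: 0.912302·0.24 = 0.218952
Denominator P(spike | minor quake): 0.45189·0.76 + 0.912302·0.24 = 0.562388
P(nearby quarry blast | spike, minor quake) = 0.218952/0.562388 ≈ 0.3893
Conditioning on minor quake lowers the posterior on nearby quarry blast: the classic explaining-away effect in a common-effect structure.

Pr[nearby quarry blast | spike] ≈ 0.6382; Pr[nearby quarry blast | spike, minor quake] ≈ 0.3893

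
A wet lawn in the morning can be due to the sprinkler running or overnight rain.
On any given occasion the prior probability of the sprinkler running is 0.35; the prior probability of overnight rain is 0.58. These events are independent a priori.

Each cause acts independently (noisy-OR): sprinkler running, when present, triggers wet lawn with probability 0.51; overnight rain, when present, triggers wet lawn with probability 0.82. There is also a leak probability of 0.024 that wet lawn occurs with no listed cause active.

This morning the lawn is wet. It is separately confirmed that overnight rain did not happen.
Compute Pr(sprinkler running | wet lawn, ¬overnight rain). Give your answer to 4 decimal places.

Under noisy-OR, P(wet lawn | causes) = 1 − (1−0.024)·∏(1−qᵢ) over the active causes.
Enumerate both values of sprinkler running and weight by the priors:
  P(wet lawn | ¬overnight rain) = 0.024×0.65 + 0.52176×0.35
        = 0.015600 + 0.182616 = 0.198216
Configurations with sprinkler running contribute 0.182616, so
  P(sprinkler running | wet lawn, ¬overnight rain) = 0.182616 / 0.198216 ≈ 0.9213

Pr(sprinkler running | wet lawn, ¬overnight rain) ≈ 0.9213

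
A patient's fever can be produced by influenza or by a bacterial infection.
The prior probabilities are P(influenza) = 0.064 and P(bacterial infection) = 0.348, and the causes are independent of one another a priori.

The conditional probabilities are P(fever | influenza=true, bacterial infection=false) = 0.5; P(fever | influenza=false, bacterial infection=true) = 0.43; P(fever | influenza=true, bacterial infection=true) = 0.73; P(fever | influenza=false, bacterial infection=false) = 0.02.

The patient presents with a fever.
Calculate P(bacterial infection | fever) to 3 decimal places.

P(bacterial infection | fever) ≈ 0.825

By total probability over the 4 (influenza, bacterial infection) configurations:
  P(fever) = 0.02·0.936·0.652 + 0.43·0.936·0.348 + 0.5·0.064·0.652 + 0.73·0.064·0.348
        = 0.012205 + 0.140063 + 0.020864 + 0.016259 = 0.189391
Configurations with bacterial infection contribute 0.156322, so
  P(bacterial infection | fever) = 0.156322 / 0.189391 ≈ 0.825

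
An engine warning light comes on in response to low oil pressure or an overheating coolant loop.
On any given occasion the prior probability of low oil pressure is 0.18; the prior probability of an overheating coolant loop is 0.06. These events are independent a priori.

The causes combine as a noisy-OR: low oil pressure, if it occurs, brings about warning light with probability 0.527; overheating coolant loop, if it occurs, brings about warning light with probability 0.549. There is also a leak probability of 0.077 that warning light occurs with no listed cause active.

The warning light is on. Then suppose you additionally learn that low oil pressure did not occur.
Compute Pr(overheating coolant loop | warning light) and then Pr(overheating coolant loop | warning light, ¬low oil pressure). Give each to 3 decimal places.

Pr(overheating coolant loop | warning light) ≈ 0.195; Pr(overheating coolant loop | warning light, ¬low oil pressure) ≈ 0.326

Under noisy-OR, P(warning light | causes) = 1 − (1−0.077)·∏(1−qᵢ) over the active causes.
Weight on overheating coolant loop=true, given the evidence: 0.028719 + 0.008674 = 0.037393
The normalizing constant is 0.077·0.82·0.94 + 0.583727·0.82·0.06 + 0.563421·0.18·0.94 + 0.803103·0.18·0.06 = 0.192076
P(overheating coolant loop | warning light) = 0.037393/0.192076 ≈ 0.195

With the extra evidence:
For the numerator, keep only overheating coolant loop=true terms: 0.583727*0.06 = 0.035024
Normalizer over all consistent configurations: 0.077*0.94 + 0.583727*0.06 = 0.107404
Posterior = 0.035024 / 0.107404 ≈ 0.326
With low oil pressure excluded, overheating coolant loop must carry more of the explanatory weight for the warning light.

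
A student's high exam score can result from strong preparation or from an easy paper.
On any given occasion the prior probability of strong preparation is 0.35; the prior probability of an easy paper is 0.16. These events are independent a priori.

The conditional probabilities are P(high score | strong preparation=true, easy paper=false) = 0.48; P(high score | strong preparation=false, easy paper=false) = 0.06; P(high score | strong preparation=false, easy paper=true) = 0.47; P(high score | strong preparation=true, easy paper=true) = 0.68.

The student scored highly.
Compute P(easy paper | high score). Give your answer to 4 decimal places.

P(easy paper | high score) ≈ 0.3334

P(high score) = 0.06*0.65*0.84 + 0.47*0.65*0.16 + 0.48*0.35*0.84 + 0.68*0.35*0.16 = 0.032760 + 0.048880 + 0.141120 + 0.038080 = 0.260840
The easy paper-present share is 0.048880 + 0.038080 = 0.086960.
So P(easy paper | high score) = 0.086960/0.260840 ≈ 0.3334.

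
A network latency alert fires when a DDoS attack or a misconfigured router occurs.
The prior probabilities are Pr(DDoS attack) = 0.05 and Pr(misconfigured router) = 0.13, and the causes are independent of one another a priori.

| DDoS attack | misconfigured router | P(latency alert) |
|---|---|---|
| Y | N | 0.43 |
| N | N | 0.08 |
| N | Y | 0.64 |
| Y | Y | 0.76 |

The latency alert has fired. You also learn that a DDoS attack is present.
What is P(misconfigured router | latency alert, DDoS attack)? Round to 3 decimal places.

P(misconfigured router | latency alert, DDoS attack) ≈ 0.209

Numerator (weight on configurations with misconfigured router): 0.76×0.13 = 0.098800
Normalizer over all consistent configurations: 0.43×0.87 + 0.76×0.13 = 0.472900
Posterior = 0.098800 / 0.472900 ≈ 0.209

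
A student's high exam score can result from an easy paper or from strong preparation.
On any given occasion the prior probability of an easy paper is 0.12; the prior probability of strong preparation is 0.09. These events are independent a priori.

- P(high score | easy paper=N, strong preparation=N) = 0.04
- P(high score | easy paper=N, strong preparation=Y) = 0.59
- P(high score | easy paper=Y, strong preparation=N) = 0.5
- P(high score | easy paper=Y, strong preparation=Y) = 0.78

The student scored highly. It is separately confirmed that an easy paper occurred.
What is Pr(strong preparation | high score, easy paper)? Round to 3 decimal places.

Enumerate both values of strong preparation and weight by the priors:
  P(high score | easy paper) = 0.5×0.91 + 0.78×0.09
        = 0.455000 + 0.070200 = 0.525200
Keeping only the strong preparation-present terms gives 0.070200, so
  P(strong preparation | high score, easy paper) = 0.070200 / 0.525200 ≈ 0.134

Pr(strong preparation | high score, easy paper) ≈ 0.134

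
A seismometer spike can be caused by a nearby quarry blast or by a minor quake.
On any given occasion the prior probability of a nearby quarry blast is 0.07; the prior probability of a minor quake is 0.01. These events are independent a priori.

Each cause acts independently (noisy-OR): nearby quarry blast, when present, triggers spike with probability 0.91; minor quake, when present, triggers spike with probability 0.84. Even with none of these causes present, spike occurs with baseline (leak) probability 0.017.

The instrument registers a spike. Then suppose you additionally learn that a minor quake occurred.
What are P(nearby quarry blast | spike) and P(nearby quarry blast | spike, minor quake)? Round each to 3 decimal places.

Under noisy-OR, P(spike | causes) = 1 − (1−0.017)·∏(1−qᵢ) over the active causes.
P(spike) = 0.017*0.93*0.99 + 0.84272*0.93*0.01 + 0.91153*0.07*0.99 + 0.985845*0.07*0.01 = 0.015652 + 0.007837 + 0.063169 + 0.000690 = 0.087348
The nearby quarry blast-present share is 0.063169 + 0.000690 = 0.063859.
P(nearby quarry blast | spike) = 0.063859 / 0.087348 ≈ 0.731

Now also conditioning on minor quake=true:
Enumerate both values of nearby quarry blast and weight by the priors:
  P(spike | minor quake) = 0.84272·0.93 + 0.985845·0.07
        = 0.783730 + 0.069009 = 0.852739
Configurations with nearby quarry blast contribute 0.069009, so
  P(nearby quarry blast | spike, minor quake) = 0.069009 / 0.852739 ≈ 0.081
Conditioning on minor quake lowers the posterior on nearby quarry blast: the classic explaining-away effect in a common-effect structure.

P(nearby quarry blast | spike) ≈ 0.731; P(nearby quarry blast | spike, minor quake) ≈ 0.081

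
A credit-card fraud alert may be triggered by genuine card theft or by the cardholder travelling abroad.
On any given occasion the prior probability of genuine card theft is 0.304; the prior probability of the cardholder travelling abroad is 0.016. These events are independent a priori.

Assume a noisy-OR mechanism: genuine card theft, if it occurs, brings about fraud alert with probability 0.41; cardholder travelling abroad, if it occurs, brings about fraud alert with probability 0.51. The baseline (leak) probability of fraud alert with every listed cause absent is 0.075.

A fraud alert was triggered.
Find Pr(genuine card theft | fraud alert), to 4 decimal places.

Under noisy-OR, P(fraud alert | causes) = 1 − (1−0.075)·∏(1−qᵢ) over the active causes.
Enumerate the 4 (genuine card theft, cardholder travelling abroad) configurations and weight by the priors:
  P(fraud alert) = 0.075*0.696*0.984 + 0.54675*0.696*0.016 + 0.45425*0.304*0.984 + 0.732582*0.304*0.016
        = 0.051365 + 0.006089 + 0.135883 + 0.003563 = 0.196900
Configurations with genuine card theft contribute 0.139446, so
  P(genuine card theft | fraud alert) = 0.139446 / 0.196900 ≈ 0.7082

Pr(genuine card theft | fraud alert) ≈ 0.7082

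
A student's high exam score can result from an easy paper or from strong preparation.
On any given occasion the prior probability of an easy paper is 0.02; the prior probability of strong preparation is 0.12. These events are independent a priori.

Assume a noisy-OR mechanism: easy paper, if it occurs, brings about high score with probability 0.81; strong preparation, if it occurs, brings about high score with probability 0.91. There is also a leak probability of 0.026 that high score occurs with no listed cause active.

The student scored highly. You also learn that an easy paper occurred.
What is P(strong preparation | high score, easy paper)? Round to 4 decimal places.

Under noisy-OR, P(high score | causes) = 1 − (1−0.026)·∏(1−qᵢ) over the active causes.
Enumerate both values of strong preparation and weight by the priors:
  P(high score | easy paper) = 0.81494×0.88 + 0.983345×0.12
        = 0.717147 + 0.118001 = 0.835148
The terms with strong preparation present sum to 0.118001, so
  P(strong preparation | high score, easy paper) = 0.118001 / 0.835148 ≈ 0.1413

P(strong preparation | high score, easy paper) ≈ 0.1413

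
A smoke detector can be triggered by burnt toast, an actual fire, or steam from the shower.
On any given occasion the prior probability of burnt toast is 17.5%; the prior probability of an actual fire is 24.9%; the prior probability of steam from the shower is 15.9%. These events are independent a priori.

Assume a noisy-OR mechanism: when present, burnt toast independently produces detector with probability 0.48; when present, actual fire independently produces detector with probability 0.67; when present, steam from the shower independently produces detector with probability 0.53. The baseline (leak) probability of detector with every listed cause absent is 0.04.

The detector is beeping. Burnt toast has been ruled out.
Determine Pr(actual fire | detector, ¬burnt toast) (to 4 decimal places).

Pr(actual fire | detector, ¬burnt toast) ≈ 0.6607

Under noisy-OR, P(detector | causes) = 1 − (1−0.04)·∏(1−qᵢ) over the active causes.
Enumerate the 4 (actual fire, steam from the shower) configurations and weight by the priors:
  P(detector | ¬burnt toast) = 0.04*0.751*0.841 + 0.5488*0.751*0.159 + 0.6832*0.249*0.841 + 0.851104*0.249*0.159
        = 0.025264 + 0.065532 + 0.143068 + 0.033696 = 0.267560
Keeping only the actual fire-present terms gives 0.176764, so
  P(actual fire | detector, ¬burnt toast) = 0.176764 / 0.267560 ≈ 0.6607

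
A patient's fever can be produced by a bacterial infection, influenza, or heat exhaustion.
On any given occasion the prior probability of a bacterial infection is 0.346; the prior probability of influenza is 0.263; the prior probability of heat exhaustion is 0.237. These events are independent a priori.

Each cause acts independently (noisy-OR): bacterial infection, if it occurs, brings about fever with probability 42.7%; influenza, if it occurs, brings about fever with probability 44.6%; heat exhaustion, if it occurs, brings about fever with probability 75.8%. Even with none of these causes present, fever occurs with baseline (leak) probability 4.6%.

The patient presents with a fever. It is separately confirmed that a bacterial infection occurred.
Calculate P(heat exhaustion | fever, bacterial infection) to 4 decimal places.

P(heat exhaustion | fever, bacterial infection) ≈ 0.3465

Under noisy-OR, P(fever | causes) = 1 − (1−0.046)·∏(1−qᵢ) over the active causes.
Sum P(fever|·) weighted by the priors over the 4 (influenza, heat exhaustion) configurations:
  P(fever | bacterial infection) = 0.453358·0.737·0.763 + 0.867713·0.737·0.237 + 0.69716·0.263·0.763 + 0.926713·0.263·0.237
        = 0.254937 + 0.151563 + 0.139898 + 0.057763 = 0.604161
The terms with heat exhaustion present sum to 0.209326, so
  P(heat exhaustion | fever, bacterial infection) = 0.209326 / 0.604161 ≈ 0.3465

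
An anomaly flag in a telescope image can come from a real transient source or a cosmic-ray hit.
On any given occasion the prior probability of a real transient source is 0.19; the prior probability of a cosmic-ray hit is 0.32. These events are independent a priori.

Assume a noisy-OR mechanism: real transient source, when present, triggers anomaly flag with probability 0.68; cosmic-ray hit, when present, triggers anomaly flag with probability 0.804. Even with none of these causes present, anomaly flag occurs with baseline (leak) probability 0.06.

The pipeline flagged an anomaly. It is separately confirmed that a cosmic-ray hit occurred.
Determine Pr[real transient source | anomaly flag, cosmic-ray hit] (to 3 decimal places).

Under noisy-OR, P(anomaly flag | causes) = 1 − (1−0.06)·∏(1−qᵢ) over the active causes.
Numerator (weight on configurations with real transient source): 0.941043*0.19 = 0.178798
Normalizer over all consistent configurations: 0.81576*0.81 + 0.941043*0.19 = 0.839564
P(real transient source | anomaly flag, cosmic-ray hit) = 0.178798/0.839564 ≈ 0.213

Pr[real transient source | anomaly flag, cosmic-ray hit] ≈ 0.213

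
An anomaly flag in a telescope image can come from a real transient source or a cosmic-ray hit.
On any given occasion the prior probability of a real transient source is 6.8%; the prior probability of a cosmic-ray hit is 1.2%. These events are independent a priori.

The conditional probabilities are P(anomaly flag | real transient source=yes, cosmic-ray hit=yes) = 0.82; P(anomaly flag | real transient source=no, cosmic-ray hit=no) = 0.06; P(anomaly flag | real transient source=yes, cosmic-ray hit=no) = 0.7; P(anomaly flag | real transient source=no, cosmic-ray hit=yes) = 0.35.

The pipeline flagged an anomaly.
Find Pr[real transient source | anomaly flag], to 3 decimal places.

Pr[real transient source | anomaly flag] ≈ 0.446

Numerator (weight on configurations with real transient source): 0.047029 + 0.000669 = 0.047698
The normalizing constant is 0.06×0.932×0.988 + 0.35×0.932×0.012 + 0.7×0.068×0.988 + 0.82×0.068×0.012 = 0.106861
P(real transient source | anomaly flag) = 0.047698/0.106861 ≈ 0.446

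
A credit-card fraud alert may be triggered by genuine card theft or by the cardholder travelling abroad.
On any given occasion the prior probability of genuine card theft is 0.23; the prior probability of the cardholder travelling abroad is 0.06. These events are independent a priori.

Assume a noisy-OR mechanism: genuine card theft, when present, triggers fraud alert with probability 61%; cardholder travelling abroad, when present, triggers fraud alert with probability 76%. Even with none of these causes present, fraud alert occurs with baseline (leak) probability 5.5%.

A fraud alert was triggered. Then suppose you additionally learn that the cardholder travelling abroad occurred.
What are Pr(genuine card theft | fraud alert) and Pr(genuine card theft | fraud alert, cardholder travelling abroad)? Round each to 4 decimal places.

Pr(genuine card theft | fraud alert) ≈ 0.6638; Pr(genuine card theft | fraud alert, cardholder travelling abroad) ≈ 0.2604

Under noisy-OR, P(fraud alert | causes) = 1 − (1−0.055)·∏(1−qᵢ) over the active causes.
Sum P(fraud alert|·) weighted by the priors over the 4 (genuine card theft, cardholder travelling abroad) configurations:
  P(fraud alert) = 0.055×0.77×0.94 + 0.7732×0.77×0.06 + 0.63145×0.23×0.94 + 0.911548×0.23×0.06
        = 0.039809 + 0.035722 + 0.136519 + 0.012579 = 0.224629
The terms with genuine card theft present sum to 0.149098, so
  P(genuine card theft | fraud alert) = 0.149098 / 0.224629 ≈ 0.6638

With the extra evidence:
Weight on genuine card theft=true, given the evidence: 0.911548×0.23 = 0.209656
Denominator P(fraud alert | cardholder travelling abroad): 0.7732×0.77 + 0.911548×0.23 = 0.805020
P(genuine card theft | fraud alert, cardholder travelling abroad) = 0.209656/0.805020 ≈ 0.2604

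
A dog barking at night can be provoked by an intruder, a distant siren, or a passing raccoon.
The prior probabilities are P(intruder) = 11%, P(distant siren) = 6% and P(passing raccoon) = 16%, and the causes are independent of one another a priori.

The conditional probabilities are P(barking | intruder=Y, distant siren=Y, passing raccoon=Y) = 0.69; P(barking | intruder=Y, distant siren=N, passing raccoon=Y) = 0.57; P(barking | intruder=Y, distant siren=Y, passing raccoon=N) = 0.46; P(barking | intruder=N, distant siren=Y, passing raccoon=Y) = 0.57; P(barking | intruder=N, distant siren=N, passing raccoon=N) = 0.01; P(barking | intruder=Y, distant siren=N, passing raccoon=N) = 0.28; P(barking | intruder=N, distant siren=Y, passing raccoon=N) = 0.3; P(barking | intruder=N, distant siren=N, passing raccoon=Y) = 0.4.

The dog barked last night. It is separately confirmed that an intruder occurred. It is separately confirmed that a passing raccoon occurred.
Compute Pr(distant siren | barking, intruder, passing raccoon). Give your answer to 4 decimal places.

Enumerate both values of distant siren and weight by the priors:
  P(barking | intruder, passing raccoon) = 0.57·0.94 + 0.69·0.06
        = 0.535800 + 0.041400 = 0.577200
Configurations with distant siren contribute 0.041400, so
  P(distant siren | barking, intruder, passing raccoon) = 0.041400 / 0.577200 ≈ 0.0717

Pr(distant siren | barking, intruder, passing raccoon) ≈ 0.0717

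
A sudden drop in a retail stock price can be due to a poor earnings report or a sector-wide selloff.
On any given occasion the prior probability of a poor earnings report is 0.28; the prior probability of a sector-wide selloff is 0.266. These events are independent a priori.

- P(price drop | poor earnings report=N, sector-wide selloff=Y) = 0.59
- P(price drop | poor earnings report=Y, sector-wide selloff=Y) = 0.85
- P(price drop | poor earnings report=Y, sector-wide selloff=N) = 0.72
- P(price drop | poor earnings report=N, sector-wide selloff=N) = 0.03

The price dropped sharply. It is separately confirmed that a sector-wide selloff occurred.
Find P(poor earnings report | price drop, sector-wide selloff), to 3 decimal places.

P(poor earnings report | price drop, sector-wide selloff) ≈ 0.359

Numerator (weight on configurations with poor earnings report): 0.85*0.28 = 0.238000
Denominator P(price drop | sector-wide selloff): 0.59*0.72 + 0.85*0.28 = 0.662800
P(poor earnings report | price drop, sector-wide selloff) = 0.238000/0.662800 ≈ 0.359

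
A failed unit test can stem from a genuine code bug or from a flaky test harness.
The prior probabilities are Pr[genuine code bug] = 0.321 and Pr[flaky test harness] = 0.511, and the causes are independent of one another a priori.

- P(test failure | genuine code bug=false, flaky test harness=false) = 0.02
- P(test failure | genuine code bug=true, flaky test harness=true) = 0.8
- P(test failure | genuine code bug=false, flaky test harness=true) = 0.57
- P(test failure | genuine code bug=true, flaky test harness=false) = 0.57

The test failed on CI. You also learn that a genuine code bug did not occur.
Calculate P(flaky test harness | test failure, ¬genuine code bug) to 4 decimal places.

Numerator (weight on configurations with flaky test harness): 0.57*0.511 = 0.291270
The normalizing constant is 0.02*0.489 + 0.57*0.511 = 0.301050
P(flaky test harness | test failure, ¬genuine code bug) = 0.291270/0.301050 ≈ 0.9675

P(flaky test harness | test failure, ¬genuine code bug) ≈ 0.9675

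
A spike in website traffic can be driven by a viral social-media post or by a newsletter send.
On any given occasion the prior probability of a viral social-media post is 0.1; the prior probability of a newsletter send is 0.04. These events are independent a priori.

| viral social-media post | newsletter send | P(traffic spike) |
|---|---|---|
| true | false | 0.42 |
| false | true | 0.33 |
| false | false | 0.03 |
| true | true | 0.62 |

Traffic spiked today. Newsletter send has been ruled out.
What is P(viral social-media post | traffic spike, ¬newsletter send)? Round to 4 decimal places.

Sum P(traffic spike|·) weighted by the priors over both values of viral social-media post:
  P(traffic spike | ¬newsletter send) = 0.03×0.9 + 0.42×0.1
        = 0.027000 + 0.042000 = 0.069000
The terms with viral social-media post present sum to 0.042000, so
  P(viral social-media post | traffic spike, ¬newsletter send) = 0.042000 / 0.069000 ≈ 0.6087

P(viral social-media post | traffic spike, ¬newsletter send) ≈ 0.6087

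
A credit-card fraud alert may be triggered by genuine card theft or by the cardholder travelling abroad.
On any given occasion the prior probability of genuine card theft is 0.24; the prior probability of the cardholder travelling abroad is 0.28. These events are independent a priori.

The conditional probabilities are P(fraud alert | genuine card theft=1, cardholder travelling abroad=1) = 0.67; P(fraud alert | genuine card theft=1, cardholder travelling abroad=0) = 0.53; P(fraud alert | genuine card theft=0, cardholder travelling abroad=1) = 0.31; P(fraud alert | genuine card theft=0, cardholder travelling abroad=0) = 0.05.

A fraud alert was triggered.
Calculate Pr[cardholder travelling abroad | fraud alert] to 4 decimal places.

Numerator (weight on configurations with cardholder travelling abroad): 0.065968 + 0.045024 = 0.110992
Normalizer over all consistent configurations: 0.05×0.76×0.72 + 0.31×0.76×0.28 + 0.53×0.24×0.72 + 0.67×0.24×0.28 = 0.229936
P(cardholder travelling abroad | fraud alert) = 0.110992/0.229936 ≈ 0.4827

Pr[cardholder travelling abroad | fraud alert] ≈ 0.4827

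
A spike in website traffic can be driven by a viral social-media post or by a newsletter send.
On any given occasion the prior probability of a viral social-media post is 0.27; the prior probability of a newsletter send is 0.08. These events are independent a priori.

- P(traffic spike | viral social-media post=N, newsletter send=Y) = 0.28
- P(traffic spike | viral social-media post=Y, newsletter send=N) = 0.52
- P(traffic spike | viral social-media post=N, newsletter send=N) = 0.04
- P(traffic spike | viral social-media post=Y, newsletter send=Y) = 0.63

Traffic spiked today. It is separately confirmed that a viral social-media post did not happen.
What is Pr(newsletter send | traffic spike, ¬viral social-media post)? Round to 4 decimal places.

Pr(newsletter send | traffic spike, ¬viral social-media post) ≈ 0.3784

P(traffic spike | ¬viral social-media post) = 0.04·0.92 + 0.28·0.08 = 0.036800 + 0.022400 = 0.059200
The newsletter send-present share is 0.28·0.08 = 0.022400.
So P(newsletter send | traffic spike, ¬viral social-media post) = 0.022400/0.059200 ≈ 0.3784.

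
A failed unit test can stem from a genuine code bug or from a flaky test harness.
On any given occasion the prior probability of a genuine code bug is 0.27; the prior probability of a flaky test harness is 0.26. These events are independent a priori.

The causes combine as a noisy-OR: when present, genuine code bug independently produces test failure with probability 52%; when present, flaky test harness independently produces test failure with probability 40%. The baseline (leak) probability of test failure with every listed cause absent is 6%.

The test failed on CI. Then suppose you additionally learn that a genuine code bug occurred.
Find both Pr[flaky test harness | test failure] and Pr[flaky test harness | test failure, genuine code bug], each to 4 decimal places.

Under noisy-OR, P(test failure | causes) = 1 − (1−0.06)·∏(1−qᵢ) over the active causes.
P(test failure) = 0.06×0.73×0.74 + 0.436×0.73×0.26 + 0.5488×0.27×0.74 + 0.72928×0.27×0.26 = 0.032412 + 0.082753 + 0.109650 + 0.051195 = 0.276010
Of this, 0.133948 comes from 0.082753 + 0.051195 (the flaky test harness=true cases).
So P(flaky test harness | test failure) = 0.133948/0.276010 ≈ 0.4853.

Now also conditioning on genuine code bug=true:
By total probability over both values of flaky test harness:
  P(test failure | genuine code bug) = 0.5488·0.74 + 0.72928·0.26
        = 0.406112 + 0.189613 = 0.595725
The terms with flaky test harness present sum to 0.189613, so
  P(flaky test harness | test failure, genuine code bug) = 0.189613 / 0.595725 ≈ 0.3183

Pr[flaky test harness | test failure] ≈ 0.4853; Pr[flaky test harness | test failure, genuine code bug] ≈ 0.3183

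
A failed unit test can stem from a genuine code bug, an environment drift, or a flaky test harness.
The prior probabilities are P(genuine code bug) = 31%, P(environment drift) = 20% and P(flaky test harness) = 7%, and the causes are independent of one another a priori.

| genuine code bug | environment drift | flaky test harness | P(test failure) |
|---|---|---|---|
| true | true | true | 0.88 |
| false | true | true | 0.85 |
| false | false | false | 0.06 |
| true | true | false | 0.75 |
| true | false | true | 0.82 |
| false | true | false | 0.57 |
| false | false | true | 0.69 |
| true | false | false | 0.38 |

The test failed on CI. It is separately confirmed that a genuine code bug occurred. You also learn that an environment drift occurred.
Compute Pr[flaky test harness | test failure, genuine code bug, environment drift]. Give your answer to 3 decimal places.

Sum P(test failure|·) weighted by the priors over both values of flaky test harness:
  P(test failure | genuine code bug, environment drift) = 0.75×0.93 + 0.88×0.07
        = 0.697500 + 0.061600 = 0.759100
Configurations with flaky test harness contribute 0.061600, so
  P(flaky test harness | test failure, genuine code bug, environment drift) = 0.061600 / 0.759100 ≈ 0.081

Pr[flaky test harness | test failure, genuine code bug, environment drift] ≈ 0.081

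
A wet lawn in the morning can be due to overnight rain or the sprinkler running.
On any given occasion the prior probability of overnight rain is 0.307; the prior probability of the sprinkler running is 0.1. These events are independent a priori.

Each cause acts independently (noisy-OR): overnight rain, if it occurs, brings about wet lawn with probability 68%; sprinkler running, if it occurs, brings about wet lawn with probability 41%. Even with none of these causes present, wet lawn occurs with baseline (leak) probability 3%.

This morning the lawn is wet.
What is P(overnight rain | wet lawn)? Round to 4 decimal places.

P(overnight rain | wet lawn) ≈ 0.8168

Under noisy-OR, P(wet lawn | causes) = 1 − (1−0.03)·∏(1−qᵢ) over the active causes.
P(wet lawn) = 0.03×0.693×0.9 + 0.4277×0.693×0.1 + 0.6896×0.307×0.9 + 0.816864×0.307×0.1 = 0.018711 + 0.029640 + 0.190536 + 0.025078 = 0.263965
Of this, 0.215614 comes from 0.190536 + 0.025078 (the overnight rain=true cases).
P(overnight rain | wet lawn) = 0.215614 / 0.263965 ≈ 0.8168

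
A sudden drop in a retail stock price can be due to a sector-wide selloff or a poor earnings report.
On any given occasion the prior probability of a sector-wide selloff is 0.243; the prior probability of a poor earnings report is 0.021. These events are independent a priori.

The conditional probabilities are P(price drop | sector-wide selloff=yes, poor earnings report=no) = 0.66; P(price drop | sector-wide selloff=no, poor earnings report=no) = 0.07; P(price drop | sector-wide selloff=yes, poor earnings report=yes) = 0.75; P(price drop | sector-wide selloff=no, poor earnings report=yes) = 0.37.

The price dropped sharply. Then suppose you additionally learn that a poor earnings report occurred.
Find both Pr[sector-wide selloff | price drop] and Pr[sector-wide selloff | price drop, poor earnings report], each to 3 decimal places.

Pr[sector-wide selloff | price drop] ≈ 0.736; Pr[sector-wide selloff | price drop, poor earnings report] ≈ 0.394

Enumerate the 4 (sector-wide selloff, poor earnings report) configurations and weight by the priors:
  P(price drop) = 0.07·0.757·0.979 + 0.37·0.757·0.021 + 0.66·0.243·0.979 + 0.75·0.243·0.021
        = 0.051877 + 0.005882 + 0.157012 + 0.003827 = 0.218598
Keeping only the sector-wide selloff-present terms gives 0.160839, so
  P(sector-wide selloff | price drop) = 0.160839 / 0.218598 ≈ 0.736

Now also conditioning on poor earnings report=true:
Enumerate both values of sector-wide selloff and weight by the priors:
  P(price drop | poor earnings report) = 0.37*0.757 + 0.75*0.243
        = 0.280090 + 0.182250 = 0.462340
Configurations with sector-wide selloff contribute 0.182250, so
  P(sector-wide selloff | price drop, poor earnings report) = 0.182250 / 0.462340 ≈ 0.394
Conditioning on poor earnings report lowers the posterior on sector-wide selloff: the classic explaining-away effect in a common-effect structure.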